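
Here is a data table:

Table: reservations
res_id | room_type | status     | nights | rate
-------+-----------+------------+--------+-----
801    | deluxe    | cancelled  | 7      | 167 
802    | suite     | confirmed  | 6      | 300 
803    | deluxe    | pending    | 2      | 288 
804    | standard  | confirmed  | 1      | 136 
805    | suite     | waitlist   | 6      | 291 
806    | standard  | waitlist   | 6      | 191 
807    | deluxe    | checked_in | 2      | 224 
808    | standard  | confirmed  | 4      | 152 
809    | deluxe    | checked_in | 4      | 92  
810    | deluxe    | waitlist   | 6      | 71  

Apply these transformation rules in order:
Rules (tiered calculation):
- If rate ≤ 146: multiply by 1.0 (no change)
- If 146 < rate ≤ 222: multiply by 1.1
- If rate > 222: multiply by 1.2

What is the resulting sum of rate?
2183.6

Step 1: Tier 1 (rate ≤ 146): 3 records, sum = 299 × 1.0 = 299.0
Step 2: Tier 2 (146 < rate ≤ 222): 3 records, sum = 510 × 1.1 = 561.0
Step 3: Tier 3 (rate > 222): 4 records, sum = 1103 × 1.2 = 1323.6
Step 4: Final sum = 299.0 + 561.0 + 1323.6 = 2183.6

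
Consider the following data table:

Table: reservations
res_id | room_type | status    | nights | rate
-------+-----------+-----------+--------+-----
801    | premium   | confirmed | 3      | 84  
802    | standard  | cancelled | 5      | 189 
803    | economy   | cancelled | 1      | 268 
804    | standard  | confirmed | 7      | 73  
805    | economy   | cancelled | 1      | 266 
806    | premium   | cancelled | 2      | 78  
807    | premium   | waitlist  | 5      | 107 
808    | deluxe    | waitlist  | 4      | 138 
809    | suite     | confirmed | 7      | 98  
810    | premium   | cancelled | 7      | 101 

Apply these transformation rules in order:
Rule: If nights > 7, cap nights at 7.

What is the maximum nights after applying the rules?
7

Step 1: Original maximum nights = 7
Step 2: Check cap of 7 against maximum
Step 3: No records exceed the cap (max 7 <= cap 7), so no capping applies
Step 4: Maximum after transformation = 7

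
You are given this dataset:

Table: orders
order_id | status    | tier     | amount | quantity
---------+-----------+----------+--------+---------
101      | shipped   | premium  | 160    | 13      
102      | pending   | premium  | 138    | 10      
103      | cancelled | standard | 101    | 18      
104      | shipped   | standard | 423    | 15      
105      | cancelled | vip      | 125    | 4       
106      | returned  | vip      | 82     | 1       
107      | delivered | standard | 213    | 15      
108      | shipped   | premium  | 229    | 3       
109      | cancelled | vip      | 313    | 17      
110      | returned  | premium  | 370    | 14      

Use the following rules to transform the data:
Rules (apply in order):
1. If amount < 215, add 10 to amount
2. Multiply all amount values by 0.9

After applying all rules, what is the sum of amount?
1992.6

Step 1: Apply Rule 1 - Add 10 to records with amount < 215
  - 6 records affected: 819 + (6 × 10) = 879
  - Unaffected records: 1335
  - Sum after Rule 1: 2214
Step 2: Apply Rule 2 - Multiply all by 0.9
  - 2214 × 0.9 = 1992.6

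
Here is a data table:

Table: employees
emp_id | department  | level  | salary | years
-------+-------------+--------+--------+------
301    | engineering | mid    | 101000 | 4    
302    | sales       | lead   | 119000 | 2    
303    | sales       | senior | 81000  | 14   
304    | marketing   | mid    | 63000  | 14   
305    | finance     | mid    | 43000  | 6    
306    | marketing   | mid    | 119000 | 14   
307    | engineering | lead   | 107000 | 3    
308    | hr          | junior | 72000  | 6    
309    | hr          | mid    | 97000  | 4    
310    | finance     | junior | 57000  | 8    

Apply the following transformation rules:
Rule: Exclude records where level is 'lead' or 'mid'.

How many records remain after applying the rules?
3

Step 1: Count records to exclude
  - 2 (lead) + 5 (mid) = 7 records
Step 2: Total records: 10
Step 3: Remaining = 10 - 7 = 3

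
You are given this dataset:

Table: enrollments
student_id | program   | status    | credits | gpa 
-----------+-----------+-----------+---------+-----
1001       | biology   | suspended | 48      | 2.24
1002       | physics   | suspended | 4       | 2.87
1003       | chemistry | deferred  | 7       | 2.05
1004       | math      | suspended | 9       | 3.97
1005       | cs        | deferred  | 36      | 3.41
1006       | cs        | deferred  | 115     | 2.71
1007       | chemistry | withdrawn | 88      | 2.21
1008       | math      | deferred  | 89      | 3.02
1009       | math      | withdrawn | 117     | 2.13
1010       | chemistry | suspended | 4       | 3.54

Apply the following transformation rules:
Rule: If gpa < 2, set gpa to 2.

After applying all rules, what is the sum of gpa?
28.15

Step 1: 0 records have gpa < 2
Step 2: These records originally summed to 0
Step 3: After setting to minimum: 0 × 2 = 0
Step 4: Unaffected records sum: 28.15
Step 5: Final sum = 0 + 28.15 = 28.15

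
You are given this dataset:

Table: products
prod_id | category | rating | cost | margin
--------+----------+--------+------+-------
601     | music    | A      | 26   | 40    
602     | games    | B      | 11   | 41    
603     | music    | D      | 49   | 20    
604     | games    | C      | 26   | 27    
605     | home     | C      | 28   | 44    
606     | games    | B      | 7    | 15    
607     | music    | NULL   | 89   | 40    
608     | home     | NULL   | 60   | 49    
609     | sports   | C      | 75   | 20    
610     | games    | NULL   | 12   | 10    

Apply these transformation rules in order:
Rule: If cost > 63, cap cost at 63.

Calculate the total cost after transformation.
345

Step 1: 2 records have cost > 63
Step 2: These records originally summed to 164
Step 3: After capping: 2 × 63 = 126
Step 4: Unaffected records sum: 219
Step 5: Final sum = 126 + 219 = 345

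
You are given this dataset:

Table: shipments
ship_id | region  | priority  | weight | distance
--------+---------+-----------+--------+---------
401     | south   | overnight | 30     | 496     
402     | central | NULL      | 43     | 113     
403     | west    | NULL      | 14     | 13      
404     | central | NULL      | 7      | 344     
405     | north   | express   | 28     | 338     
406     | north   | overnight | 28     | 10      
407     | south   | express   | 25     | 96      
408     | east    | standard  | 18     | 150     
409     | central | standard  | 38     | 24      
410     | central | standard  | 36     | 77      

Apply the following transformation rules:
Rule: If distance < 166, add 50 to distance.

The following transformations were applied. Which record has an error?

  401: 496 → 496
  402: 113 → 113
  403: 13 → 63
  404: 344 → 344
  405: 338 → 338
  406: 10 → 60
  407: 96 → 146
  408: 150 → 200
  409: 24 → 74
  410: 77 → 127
Record 402 has an error. The correct transformed value should be 163, not 113.

Step 1: Check each record against the rule
Step 2: Record 402 has distance = 113
Step 3: Since 113 < 166, the bonus should have been applied
Step 4: Correct value = 163, but claimed value = 113
Conclusion: Record 402 has the error.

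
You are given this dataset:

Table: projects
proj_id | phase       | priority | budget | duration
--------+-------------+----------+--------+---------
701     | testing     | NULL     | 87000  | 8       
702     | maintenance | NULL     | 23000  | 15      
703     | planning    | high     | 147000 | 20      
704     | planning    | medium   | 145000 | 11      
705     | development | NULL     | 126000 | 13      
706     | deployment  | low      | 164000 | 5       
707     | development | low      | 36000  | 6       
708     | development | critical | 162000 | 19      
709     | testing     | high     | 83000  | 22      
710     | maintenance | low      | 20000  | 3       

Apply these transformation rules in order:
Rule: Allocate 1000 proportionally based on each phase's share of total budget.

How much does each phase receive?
deployment: 165.16, development: 326.28, maintenance: 43.3, planning: 294.06, testing: 171.2

Step 1: Calculate total budget = 993000
Step 2: Calculate each phase's proportion:
  deployment: 164000/993000 = 16.52% → 165.16
  development: 324000/993000 = 32.63% → 326.28
  maintenance: 43000/993000 = 4.33% → 43.3
  planning: 292000/993000 = 29.41% → 294.06
  testing: 170000/993000 = 17.12% → 171.2
Step 3: Verify: sum of allocations ≈ 1000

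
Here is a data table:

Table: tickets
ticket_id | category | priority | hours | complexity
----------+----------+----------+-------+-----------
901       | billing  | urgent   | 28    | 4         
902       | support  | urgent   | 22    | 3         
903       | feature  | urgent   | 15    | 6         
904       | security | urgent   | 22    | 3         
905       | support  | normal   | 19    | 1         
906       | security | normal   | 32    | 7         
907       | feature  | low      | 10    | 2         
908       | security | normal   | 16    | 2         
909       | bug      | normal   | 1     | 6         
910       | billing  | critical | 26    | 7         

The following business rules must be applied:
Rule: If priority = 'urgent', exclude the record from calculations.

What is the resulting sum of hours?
104

Step 1: Identify records where priority = 'urgent'
Step 2: The excluded records sum to 87
Step 3: Original total hours = 191
Step 4: Remaining total = 191 - 87 = 104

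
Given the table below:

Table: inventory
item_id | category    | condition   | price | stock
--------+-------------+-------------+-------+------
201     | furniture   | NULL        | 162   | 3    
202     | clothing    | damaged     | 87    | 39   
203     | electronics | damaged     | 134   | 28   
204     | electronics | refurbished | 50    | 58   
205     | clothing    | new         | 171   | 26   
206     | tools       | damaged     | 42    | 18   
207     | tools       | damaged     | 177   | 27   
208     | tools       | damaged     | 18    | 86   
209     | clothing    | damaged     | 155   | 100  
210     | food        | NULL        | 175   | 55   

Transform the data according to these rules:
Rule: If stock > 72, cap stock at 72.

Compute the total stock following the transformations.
398

Step 1: 2 records have stock > 72
Step 2: These records originally summed to 186
Step 3: After capping: 2 × 72 = 144
Step 4: Unaffected records sum: 254
Step 5: Final sum = 144 + 254 = 398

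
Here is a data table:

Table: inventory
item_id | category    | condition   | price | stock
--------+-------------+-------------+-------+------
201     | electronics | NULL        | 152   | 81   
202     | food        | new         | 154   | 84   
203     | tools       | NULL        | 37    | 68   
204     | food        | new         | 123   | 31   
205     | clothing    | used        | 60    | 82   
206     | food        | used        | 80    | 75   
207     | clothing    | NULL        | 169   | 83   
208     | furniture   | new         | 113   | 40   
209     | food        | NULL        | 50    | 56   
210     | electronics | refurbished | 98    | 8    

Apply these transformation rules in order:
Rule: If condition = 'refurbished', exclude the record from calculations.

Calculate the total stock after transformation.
600

Step 1: Identify records where condition = 'refurbished'
Step 2: The excluded records sum to 8
Step 3: Original total stock = 608
Step 4: Remaining total = 608 - 8 = 600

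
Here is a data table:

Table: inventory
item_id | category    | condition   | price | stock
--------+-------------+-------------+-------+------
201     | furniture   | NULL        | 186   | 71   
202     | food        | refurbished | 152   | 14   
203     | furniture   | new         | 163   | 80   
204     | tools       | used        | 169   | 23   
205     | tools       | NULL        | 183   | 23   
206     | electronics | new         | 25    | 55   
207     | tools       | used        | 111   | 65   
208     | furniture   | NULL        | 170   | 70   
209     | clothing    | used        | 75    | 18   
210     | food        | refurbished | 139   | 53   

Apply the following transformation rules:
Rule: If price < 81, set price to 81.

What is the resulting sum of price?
1435

Step 1: 2 records have price < 81
Step 2: These records originally summed to 100
Step 3: After setting to minimum: 2 × 81 = 162
Step 4: Unaffected records sum: 1273
Step 5: Final sum = 162 + 1273 = 1435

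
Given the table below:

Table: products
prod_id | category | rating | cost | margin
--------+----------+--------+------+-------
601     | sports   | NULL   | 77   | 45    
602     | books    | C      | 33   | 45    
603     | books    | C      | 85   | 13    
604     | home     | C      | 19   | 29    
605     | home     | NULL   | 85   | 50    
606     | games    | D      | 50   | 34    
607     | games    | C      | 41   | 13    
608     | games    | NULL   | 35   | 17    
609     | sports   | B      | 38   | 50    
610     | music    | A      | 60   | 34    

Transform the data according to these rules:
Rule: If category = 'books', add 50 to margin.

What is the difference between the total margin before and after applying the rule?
100

Step 1: Original sum of margin = 330
Step 2: 2 records have category = 'books'
Step 3: Each affected record changes by 50
Step 4: Total change = 2 × 50 = 100
Step 5: New sum = 330 + 100 = 430
Step 6: Difference = |430 - 330| = 100
        (Sum increased by 100)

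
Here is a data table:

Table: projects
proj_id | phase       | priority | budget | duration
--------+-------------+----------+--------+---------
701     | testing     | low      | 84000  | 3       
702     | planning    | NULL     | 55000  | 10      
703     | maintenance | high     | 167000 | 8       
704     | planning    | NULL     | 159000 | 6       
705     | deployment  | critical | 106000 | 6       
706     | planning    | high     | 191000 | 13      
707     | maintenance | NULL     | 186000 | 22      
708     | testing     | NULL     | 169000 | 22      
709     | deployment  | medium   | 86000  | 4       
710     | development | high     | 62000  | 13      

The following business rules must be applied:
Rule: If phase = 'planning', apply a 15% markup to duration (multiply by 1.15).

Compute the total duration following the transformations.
111.35

Step 1: Records with phase = 'planning' have total duration = 29
Step 2: Apply multiplier: 29 × 1.15 = 33.35
Step 3: Other records total: 78
Step 4: Final sum = 33.35 + 78 = 111.35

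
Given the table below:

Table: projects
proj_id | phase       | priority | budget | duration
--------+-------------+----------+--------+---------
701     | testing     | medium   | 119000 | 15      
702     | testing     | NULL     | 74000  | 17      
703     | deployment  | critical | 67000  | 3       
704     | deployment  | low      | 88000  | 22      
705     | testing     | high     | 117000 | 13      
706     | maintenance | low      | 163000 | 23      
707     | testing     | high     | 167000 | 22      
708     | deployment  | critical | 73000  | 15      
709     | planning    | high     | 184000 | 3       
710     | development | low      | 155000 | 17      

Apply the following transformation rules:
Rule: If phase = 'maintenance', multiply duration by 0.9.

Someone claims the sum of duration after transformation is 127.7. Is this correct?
No, the correct result is 147.7.

Step 1: Calculate the correct sum after transformation
Step 2: Apply multiplier 0.9 to records where phase = 'maintenance'
Step 3: Correct result = 147.7
Step 4: Claimed result = 127.7
Step 5: 147.7 ≠ 127.7
Conclusion: The claimed result is incorrect. The correct answer is 147.7.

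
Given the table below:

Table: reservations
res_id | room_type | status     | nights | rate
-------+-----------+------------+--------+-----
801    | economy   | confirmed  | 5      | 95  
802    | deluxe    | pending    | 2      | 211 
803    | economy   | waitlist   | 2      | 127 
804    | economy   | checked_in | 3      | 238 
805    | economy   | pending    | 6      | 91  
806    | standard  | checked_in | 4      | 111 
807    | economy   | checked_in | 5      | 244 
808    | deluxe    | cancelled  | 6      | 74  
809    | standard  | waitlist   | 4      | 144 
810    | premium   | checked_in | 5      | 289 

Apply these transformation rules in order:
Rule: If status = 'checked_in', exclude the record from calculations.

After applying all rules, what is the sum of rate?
742

Step 1: Identify records where status = 'checked_in'
Step 2: The excluded records sum to 882
Step 3: Original total rate = 1624
Step 4: Remaining total = 1624 - 882 = 742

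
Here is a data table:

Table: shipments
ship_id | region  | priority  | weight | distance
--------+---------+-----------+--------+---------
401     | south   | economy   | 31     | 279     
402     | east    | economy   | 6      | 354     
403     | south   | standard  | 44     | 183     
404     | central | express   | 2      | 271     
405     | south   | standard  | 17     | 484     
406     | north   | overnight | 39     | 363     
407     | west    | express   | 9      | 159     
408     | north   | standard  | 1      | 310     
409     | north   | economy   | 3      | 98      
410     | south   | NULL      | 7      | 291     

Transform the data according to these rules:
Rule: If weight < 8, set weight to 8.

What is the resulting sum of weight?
180

Step 1: 5 records have weight < 8
Step 2: These records originally summed to 19
Step 3: After setting to minimum: 5 × 8 = 40
Step 4: Unaffected records sum: 140
Step 5: Final sum = 40 + 140 = 180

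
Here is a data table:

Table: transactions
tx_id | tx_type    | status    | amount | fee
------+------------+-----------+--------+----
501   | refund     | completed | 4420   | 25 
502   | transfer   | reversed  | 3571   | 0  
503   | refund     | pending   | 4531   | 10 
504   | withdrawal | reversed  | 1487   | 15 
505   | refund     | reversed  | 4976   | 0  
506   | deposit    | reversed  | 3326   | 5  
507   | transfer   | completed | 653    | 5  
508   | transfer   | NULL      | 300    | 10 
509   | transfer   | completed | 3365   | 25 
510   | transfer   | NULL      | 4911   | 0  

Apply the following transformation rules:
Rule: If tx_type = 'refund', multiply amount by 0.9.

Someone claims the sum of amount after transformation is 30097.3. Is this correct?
No, the correct result is 30147.3.

Step 1: Calculate the correct sum after transformation
Step 2: Apply multiplier 0.9 to records where tx_type = 'refund'
Step 3: Correct result = 30147.3
Step 4: Claimed result = 30097.3
Step 5: 30147.3 ≠ 30097.3
Conclusion: The claimed result is incorrect. The correct answer is 30147.3.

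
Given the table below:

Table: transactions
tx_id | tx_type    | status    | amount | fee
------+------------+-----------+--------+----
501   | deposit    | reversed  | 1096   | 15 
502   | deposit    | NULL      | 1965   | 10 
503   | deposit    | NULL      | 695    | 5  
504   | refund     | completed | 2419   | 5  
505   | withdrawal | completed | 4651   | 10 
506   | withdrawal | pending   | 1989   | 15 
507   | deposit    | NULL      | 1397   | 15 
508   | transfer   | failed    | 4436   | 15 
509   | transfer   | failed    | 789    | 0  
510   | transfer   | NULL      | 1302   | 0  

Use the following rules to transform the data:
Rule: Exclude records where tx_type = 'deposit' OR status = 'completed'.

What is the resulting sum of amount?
8516

Step 1: Find records where tx_type = 'deposit' OR status = 'completed'
Step 2: 6 records match, summing to 12223
Step 3: Original sum: 20739
Step 4: Remaining sum = 20739 - 12223 = 8516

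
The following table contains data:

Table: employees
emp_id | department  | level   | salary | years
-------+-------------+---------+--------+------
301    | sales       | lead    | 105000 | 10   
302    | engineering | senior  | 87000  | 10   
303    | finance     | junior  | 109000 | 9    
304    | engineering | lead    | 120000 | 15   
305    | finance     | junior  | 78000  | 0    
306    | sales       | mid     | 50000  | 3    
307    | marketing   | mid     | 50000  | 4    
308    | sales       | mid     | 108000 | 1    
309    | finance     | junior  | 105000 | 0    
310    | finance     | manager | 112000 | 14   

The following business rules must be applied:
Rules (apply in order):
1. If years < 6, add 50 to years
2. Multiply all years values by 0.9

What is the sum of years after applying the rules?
284.4

Step 1: Apply Rule 1 - Add 50 to records with years < 6
  - 5 records affected: 8 + (5 × 50) = 258
  - Unaffected records: 58
  - Sum after Rule 1: 316
Step 2: Apply Rule 2 - Multiply all by 0.9
  - 316 × 0.9 = 284.4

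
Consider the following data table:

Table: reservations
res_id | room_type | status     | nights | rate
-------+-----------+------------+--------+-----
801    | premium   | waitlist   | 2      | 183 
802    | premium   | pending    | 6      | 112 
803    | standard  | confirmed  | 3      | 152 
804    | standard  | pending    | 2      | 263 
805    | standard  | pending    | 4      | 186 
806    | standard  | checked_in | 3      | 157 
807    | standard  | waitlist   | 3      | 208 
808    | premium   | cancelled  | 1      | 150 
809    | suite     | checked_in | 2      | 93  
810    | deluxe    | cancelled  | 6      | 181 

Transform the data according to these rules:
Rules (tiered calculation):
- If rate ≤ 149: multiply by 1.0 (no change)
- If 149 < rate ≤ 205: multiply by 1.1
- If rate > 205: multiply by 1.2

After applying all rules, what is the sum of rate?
1880.1

Step 1: Tier 1 (rate ≤ 149): 2 records, sum = 205 × 1.0 = 205.0
Step 2: Tier 2 (149 < rate ≤ 205): 6 records, sum = 1009 × 1.1 = 1109.9
Step 3: Tier 3 (rate > 205): 2 records, sum = 471 × 1.2 = 565.2
Step 4: Final sum = 205.0 + 1109.9 + 565.2 = 1880.1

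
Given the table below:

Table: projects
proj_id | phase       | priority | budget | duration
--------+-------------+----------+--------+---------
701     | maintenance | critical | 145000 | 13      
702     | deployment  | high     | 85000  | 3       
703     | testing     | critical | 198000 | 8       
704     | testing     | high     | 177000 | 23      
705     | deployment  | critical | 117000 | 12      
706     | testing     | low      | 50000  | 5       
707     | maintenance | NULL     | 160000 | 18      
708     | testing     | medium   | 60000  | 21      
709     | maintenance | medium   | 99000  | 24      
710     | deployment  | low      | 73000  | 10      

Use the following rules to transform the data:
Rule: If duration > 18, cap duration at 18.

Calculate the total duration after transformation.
123

Step 1: 3 records have duration > 18
Step 2: These records originally summed to 68
Step 3: After capping: 3 × 18 = 54
Step 4: Unaffected records sum: 69
Step 5: Final sum = 54 + 69 = 123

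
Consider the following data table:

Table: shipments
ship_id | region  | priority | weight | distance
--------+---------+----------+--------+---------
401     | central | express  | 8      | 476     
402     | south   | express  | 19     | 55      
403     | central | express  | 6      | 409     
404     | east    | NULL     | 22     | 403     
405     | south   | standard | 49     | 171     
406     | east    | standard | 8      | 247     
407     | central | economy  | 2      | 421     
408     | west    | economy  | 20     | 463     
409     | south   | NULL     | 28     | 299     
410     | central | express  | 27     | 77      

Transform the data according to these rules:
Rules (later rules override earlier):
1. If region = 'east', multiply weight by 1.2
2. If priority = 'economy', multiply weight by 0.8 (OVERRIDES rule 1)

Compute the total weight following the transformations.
190.6

Step 1: Rule 2 takes priority for records with priority = 'economy'
  - 2 records: 22 × 0.8 = 17.6
Step 2: Rule 1 applies to remaining records with region = 'east'
  - 2 records: 30 × 1.2 = 36.0
Step 3: Other records unchanged: 137
Step 4: Final sum = 17.6 + 36.0 + 137 = 190.6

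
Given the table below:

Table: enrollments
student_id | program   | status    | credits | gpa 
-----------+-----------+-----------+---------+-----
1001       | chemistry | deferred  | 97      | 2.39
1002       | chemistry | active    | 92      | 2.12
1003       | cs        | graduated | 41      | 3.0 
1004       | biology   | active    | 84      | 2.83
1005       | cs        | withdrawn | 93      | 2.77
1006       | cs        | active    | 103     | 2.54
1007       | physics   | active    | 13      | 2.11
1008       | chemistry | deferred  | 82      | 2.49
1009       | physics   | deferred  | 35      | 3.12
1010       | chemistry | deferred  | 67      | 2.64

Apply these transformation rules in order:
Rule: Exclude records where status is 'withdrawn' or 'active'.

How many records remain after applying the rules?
5

Step 1: Count records to exclude
  - 1 (withdrawn) + 4 (active) = 5 records
Step 2: Total records: 10
Step 3: Remaining = 10 - 5 = 5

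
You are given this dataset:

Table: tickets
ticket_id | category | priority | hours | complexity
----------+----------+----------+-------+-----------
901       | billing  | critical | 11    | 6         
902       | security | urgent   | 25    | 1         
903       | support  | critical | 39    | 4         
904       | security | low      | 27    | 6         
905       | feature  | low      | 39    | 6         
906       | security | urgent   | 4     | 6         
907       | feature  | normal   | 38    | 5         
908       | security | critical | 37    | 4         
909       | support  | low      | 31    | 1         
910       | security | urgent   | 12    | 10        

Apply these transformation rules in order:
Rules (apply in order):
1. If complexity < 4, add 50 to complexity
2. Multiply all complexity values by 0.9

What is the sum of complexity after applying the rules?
134.1

Step 1: Apply Rule 1 - Add 50 to records with complexity < 4
  - 2 records affected: 2 + (2 × 50) = 102
  - Unaffected records: 47
  - Sum after Rule 1: 149
Step 2: Apply Rule 2 - Multiply all by 0.9
  - 149 × 0.9 = 134.1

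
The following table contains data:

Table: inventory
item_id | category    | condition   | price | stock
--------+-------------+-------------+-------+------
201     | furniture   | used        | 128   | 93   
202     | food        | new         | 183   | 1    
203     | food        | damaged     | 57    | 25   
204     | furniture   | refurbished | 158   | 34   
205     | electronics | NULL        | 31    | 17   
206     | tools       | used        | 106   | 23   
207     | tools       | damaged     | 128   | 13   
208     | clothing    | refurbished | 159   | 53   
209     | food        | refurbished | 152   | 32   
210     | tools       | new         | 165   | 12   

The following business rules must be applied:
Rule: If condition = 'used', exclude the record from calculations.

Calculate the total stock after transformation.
187

Step 1: Identify records where condition = 'used'
Step 2: The excluded records sum to 116
Step 3: Original total stock = 303
Step 4: Remaining total = 303 - 116 = 187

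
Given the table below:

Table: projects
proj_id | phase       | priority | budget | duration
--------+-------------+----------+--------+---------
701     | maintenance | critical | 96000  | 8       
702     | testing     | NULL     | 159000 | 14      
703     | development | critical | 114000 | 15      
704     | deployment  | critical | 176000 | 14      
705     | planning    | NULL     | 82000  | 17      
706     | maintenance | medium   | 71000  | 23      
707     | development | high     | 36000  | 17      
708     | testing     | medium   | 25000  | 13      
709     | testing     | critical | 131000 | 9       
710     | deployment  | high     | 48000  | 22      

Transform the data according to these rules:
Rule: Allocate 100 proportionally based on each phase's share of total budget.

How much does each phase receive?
deployment: 23.88, development: 15.99, maintenance: 17.8, planning: 8.74, testing: 33.58

Step 1: Calculate total budget = 938000
Step 2: Calculate each phase's proportion:
  deployment: 224000/938000 = 23.88% → 23.88
  development: 150000/938000 = 15.99% → 15.99
  maintenance: 167000/938000 = 17.80% → 17.8
  planning: 82000/938000 = 8.74% → 8.74
  testing: 315000/938000 = 33.58% → 33.58
Step 3: Verify: sum of allocations ≈ 100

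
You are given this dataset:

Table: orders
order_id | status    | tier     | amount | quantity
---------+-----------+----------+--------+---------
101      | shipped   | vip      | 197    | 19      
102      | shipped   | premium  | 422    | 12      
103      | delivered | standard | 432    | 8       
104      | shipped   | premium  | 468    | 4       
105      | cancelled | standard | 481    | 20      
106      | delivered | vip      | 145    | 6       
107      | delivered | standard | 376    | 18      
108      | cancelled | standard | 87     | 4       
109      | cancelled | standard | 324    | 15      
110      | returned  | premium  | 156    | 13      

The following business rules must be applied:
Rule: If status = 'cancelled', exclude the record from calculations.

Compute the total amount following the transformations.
2196

Step 1: Identify records where status = 'cancelled'
Step 2: The excluded records sum to 892
Step 3: Original total amount = 3088
Step 4: Remaining total = 3088 - 892 = 2196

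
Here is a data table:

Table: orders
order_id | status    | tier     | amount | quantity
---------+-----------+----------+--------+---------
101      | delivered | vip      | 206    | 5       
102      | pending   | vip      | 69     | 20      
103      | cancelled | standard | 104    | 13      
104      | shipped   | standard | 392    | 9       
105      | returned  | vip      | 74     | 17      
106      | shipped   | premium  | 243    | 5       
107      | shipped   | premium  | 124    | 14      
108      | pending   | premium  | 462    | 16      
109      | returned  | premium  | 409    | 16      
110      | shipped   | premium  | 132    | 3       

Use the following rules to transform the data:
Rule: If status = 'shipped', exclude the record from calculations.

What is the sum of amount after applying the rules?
1324

Step 1: Identify records where status = 'shipped'
Step 2: The excluded records sum to 891
Step 3: Original total amount = 2215
Step 4: Remaining total = 2215 - 891 = 1324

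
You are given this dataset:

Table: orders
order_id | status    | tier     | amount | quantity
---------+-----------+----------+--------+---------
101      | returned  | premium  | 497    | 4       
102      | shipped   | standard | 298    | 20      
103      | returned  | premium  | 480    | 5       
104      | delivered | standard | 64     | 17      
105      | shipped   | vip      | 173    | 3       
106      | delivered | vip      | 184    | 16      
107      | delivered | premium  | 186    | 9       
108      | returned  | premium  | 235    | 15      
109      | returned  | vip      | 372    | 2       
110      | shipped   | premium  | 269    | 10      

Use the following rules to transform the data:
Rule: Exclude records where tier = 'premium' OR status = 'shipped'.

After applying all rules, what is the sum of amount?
620

Step 1: Find records where tier = 'premium' OR status = 'shipped'
Step 2: 7 records match, summing to 2138
Step 3: Original sum: 2758
Step 4: Remaining sum = 2758 - 2138 = 620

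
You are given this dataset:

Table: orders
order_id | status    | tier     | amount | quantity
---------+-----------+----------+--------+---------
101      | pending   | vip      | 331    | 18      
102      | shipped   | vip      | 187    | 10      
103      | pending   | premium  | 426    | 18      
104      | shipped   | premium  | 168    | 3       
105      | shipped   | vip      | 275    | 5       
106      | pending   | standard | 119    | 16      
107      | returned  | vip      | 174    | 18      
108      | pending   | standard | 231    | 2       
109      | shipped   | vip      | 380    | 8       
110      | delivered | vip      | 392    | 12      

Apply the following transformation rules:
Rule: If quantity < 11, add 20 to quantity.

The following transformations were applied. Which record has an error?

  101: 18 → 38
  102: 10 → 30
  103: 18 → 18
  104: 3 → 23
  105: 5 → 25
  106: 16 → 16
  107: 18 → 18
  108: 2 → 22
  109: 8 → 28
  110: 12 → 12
Record 101 has an error. The correct transformed value should be 18, not 38.

Step 1: Check each record against the rule
Step 2: Record 101 has quantity = 18
Step 3: Since 18 >= 11, the bonus should not have been applied
Step 4: Correct value = 18, but claimed value = 38
Conclusion: Record 101 has the error.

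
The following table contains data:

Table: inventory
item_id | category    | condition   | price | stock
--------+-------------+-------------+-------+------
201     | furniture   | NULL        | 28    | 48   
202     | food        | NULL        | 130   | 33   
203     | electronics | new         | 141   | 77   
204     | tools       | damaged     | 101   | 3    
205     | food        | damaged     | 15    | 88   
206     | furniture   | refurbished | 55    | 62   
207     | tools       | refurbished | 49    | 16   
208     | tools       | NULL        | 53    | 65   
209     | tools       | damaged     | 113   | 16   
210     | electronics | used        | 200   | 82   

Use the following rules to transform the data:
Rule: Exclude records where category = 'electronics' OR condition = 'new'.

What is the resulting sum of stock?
331

Step 1: Find records where category = 'electronics' OR condition = 'new'
Step 2: 2 records match, summing to 159
Step 3: Original sum: 490
Step 4: Remaining sum = 490 - 159 = 331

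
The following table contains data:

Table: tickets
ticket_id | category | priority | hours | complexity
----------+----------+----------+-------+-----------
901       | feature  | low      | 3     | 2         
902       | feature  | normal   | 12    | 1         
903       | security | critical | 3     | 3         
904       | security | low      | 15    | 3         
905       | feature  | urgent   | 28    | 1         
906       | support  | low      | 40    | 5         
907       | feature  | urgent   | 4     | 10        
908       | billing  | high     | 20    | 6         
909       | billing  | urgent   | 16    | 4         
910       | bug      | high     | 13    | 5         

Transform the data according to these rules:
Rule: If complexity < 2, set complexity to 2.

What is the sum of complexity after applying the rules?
42

Step 1: 2 records have complexity < 2
Step 2: These records originally summed to 2
Step 3: After setting to minimum: 2 × 2 = 4
Step 4: Unaffected records sum: 38
Step 5: Final sum = 4 + 38 = 42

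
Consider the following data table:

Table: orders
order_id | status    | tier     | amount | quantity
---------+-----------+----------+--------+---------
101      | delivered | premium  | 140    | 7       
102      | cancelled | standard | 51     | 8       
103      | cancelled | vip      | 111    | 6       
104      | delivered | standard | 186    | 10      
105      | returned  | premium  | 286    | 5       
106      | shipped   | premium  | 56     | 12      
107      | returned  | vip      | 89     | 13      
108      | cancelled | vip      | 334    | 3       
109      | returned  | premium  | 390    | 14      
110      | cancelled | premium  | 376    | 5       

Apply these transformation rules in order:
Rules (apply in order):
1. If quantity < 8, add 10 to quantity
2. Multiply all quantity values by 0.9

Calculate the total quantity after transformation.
119.7

Step 1: Apply Rule 1 - Add 10 to records with quantity < 8
  - 5 records affected: 26 + (5 × 10) = 76
  - Unaffected records: 57
  - Sum after Rule 1: 133
Step 2: Apply Rule 2 - Multiply all by 0.9
  - 133 × 0.9 = 119.7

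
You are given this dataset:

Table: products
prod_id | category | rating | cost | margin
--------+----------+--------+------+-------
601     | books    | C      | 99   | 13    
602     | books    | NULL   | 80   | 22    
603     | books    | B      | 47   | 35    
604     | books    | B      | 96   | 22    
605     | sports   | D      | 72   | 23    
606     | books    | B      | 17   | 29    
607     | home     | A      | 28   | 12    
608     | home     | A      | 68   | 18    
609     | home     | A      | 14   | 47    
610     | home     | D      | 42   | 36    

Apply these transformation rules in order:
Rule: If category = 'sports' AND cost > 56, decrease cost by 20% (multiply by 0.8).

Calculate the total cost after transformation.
548.6

Step 1: Find records where category = 'sports' AND cost > 56
Step 2: 1 records match, summing to 72
Step 3: After multiplier: 72 × 0.8 = 57.6
Step 4: Unaffected records sum: 491
Step 5: Final sum = 57.6 + 491 = 548.6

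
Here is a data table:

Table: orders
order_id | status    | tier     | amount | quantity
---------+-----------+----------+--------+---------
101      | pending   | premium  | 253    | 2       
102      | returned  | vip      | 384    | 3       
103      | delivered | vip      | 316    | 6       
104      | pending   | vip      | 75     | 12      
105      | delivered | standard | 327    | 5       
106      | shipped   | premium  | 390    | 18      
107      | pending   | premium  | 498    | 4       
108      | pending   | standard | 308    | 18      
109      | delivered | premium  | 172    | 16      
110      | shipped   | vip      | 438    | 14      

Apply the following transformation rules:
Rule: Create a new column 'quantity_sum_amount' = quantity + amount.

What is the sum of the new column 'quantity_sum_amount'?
3259

Step 1: For each record, compute quantity + amount
Example calculations:
  2 + 253 = 255
  3 + 384 = 387
  6 + 316 = 322
  ...
Step 2: Sum all derived values
Step 3: Total = 3259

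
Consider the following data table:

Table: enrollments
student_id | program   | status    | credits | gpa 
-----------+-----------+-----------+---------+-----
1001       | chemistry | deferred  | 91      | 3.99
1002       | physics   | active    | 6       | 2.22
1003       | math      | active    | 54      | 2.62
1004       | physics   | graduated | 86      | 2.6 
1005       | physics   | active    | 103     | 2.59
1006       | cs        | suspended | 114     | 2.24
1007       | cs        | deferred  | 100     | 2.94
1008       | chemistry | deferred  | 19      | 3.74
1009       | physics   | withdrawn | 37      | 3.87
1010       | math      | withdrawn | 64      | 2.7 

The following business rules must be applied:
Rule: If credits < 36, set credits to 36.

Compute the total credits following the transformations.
721

Step 1: 2 records have credits < 36
Step 2: These records originally summed to 25
Step 3: After setting to minimum: 2 × 36 = 72
Step 4: Unaffected records sum: 649
Step 5: Final sum = 72 + 649 = 721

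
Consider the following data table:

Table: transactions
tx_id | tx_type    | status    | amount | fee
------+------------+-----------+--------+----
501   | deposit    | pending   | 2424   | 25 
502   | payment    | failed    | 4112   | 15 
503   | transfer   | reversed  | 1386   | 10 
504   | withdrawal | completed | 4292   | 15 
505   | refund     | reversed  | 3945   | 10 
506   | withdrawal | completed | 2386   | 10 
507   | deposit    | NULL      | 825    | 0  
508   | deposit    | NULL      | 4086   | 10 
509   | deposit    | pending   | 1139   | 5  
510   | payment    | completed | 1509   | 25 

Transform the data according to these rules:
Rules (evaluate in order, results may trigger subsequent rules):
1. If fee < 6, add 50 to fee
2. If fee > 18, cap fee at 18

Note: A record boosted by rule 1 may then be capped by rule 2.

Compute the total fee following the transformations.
142

Step 1: Apply rule 1 to records with fee < 6
  - 2 records get bonus of 50
  - Of these, 2 records then exceed 18 and get capped
Step 2: Apply rule 2 to records with fee > 18
  - 2 records (original) are capped
Step 3: Calculate final sum = 142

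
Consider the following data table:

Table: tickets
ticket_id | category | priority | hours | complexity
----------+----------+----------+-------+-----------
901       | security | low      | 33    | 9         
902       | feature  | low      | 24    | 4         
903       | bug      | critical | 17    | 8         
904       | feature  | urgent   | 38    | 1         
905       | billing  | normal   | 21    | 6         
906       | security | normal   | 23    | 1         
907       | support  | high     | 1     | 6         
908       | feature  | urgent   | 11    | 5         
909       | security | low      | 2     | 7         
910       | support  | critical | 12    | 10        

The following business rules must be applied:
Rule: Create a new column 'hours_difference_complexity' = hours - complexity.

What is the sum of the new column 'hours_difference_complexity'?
125

Step 1: For each record, compute hours - complexity
Example calculations:
  33 - 9 = 24
  24 - 4 = 20
  17 - 8 = 9
  ...
Step 2: Sum all derived values
Step 3: Total = 125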